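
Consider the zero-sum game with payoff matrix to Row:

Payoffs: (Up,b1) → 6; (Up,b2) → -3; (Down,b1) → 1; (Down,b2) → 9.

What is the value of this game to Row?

57/17

Row minima: Up → -3, Down → 1; maximin = 1.
Column maxima: b1 → 6, b2 → 9; minimax = 6.
1 ≠ 6, so there is no saddle point; optimal play is mixed.
Let Row play Up with probability p. Expected payoff against b1: 6p + 1(1−p) = 5p + 1; against b2: (-3)p + 9(1−p) = −12p + 9.
Setting these equal: 5p + 1 = −12p + 9 ⇒ 17p = 8 ⇒ p = 8/17, and the value is (5)·(8/17) + 1 = 57/17.
For Column: with q = P(b1), equating Up's and Down's payoffs gives 9q − 3 = −8q + 9 ⇒ q = 12/17.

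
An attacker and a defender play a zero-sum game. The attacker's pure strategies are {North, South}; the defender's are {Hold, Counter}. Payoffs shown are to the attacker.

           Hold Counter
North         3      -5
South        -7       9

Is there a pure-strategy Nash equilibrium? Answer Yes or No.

No

Row minima: North → -5, South → -7; maximin = -5.
Column maxima: Hold → 3, Counter → 9; minimax = 3.
-5 ≠ 3, so no pure-strategy equilibrium exists.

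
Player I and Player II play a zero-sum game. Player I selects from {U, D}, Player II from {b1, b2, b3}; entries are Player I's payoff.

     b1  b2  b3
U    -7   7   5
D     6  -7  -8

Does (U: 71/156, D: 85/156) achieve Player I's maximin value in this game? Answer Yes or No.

No

Against b1 this mix gives (71/156)·(-7) + (85/156)·6 = 1/12.
Against b2 this mix gives (71/156)·7 + (85/156)·(-7) = -49/78.
Against b3 this mix gives (71/156)·5 + (85/156)·(-8) = -25/12.
Player II will play b3, holding Player I to -25/12. Shifting weight toward the row that does better against b3 would raise this floor (the equalizing mix achieves -1 against both b3 and b1), so the proposed strategy is not optimal.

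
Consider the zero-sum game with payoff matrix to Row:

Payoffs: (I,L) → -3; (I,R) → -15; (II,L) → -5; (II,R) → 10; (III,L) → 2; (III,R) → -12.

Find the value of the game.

-40/29

Row minima: I → -15, II → -5, III → -12; maximin = -5.
Column maxima: L → 2, R → 10; minimax = 2.
-5 ≠ 2, so there is no saddle point; optimal play is mixed.
I is strictly dominated by III, so Row never plays it.
On the remaining 2×2 (II, III vs L, R):
Let Row play II with probability p. Expected payoff against L: (-5)p + 2(1−p) = −7p + 2; against R: 10p + (-12)(1−p) = 22p − 12.
Setting these equal: −7p + 2 = 22p − 12 ⇒ −29p = -14 ⇒ p = 14/29, and the value is (-7)·(14/29) + 2 = -40/29.
For Column: with q = P(L), equating II's and III's payoffs gives −15q + 10 = 14q − 12 ⇒ q = 22/29.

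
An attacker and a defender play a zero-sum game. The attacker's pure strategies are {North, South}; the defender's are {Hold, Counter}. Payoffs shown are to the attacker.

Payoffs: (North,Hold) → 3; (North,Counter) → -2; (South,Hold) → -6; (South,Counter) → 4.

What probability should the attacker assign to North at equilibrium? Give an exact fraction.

Row minima: North → -2, South → -6; maximin = -2.
Column maxima: Hold → 3, Counter → 4; minimax = 3.
-2 ≠ 3, so there is no saddle point; optimal play is mixed.
Let the attacker play North with probability p. Expected payoff against Hold: 3p + (-6)(1−p) = 9p − 6; against Counter: (-2)p + 4(1−p) = −6p + 4.
Setting these equal: 9p − 6 = −6p + 4 ⇒ 15p = 10 ⇒ p = 2/3, and the value is (9)·(2/3) − 6 = 0.
For the defender: with q = P(Hold), equating North's and South's payoffs gives 5q − 2 = −10q + 4 ⇒ q = 2/5.

2/3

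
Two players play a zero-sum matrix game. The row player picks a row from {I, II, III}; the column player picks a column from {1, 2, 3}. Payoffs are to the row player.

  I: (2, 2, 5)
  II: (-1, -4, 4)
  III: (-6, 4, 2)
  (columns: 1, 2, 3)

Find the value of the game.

2

Row minima: I → 2, II → -4, III → -6; maximin = 2.
Column maxima: 1 → 2, 2 → 4, 3 → 5; minimax = 2.
Since maximin = minimax = 2, there is a saddle point and the value is 2.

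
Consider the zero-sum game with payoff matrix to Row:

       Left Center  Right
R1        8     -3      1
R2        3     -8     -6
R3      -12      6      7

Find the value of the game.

12/29

Row minima: R1 → -3, R2 → -8, R3 → -12; maximin = -3.
Column maxima: Left → 8, Center → 6, Right → 7; minimax = 6.
-3 ≠ 6, so there is no saddle point; optimal play is mixed.
R2 is strictly dominated by R1, so Row never plays it.
Right is strictly dominated by Center (it gives Row strictly more in every row), so Column never plays it.
On the remaining 2×2 (R1, R3 vs Left, Center):
Let Row play R1 with probability p. Expected payoff against Left: 8p + (-12)(1−p) = 20p − 12; against Center: (-3)p + 6(1−p) = −9p + 6.
Setting these equal: 20p − 12 = −9p + 6 ⇒ 29p = 18 ⇒ p = 18/29, and the value is (20)·(18/29) − 12 = 12/29.
For Column: with q = P(Left), equating R1's and R3's payoffs gives 11q − 3 = −18q + 6 ⇒ q = 9/29.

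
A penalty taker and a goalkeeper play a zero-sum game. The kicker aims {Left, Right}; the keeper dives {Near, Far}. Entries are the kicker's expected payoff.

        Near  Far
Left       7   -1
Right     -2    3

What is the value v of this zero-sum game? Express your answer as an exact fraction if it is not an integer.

19/13

Row minima: Left → -1, Right → -2; maximin = -1.
Column maxima: Near → 7, Far → 3; minimax = 3.
-1 ≠ 3, so there is no saddle point; optimal play is mixed.
Let the kicker play Left with probability p. Expected payoff against Near: 7p + (-2)(1−p) = 9p − 2; against Far: (-1)p + 3(1−p) = −4p + 3.
Setting these equal: 9p − 2 = −4p + 3 ⇒ 13p = 5 ⇒ p = 5/13, and the value is (9)·(5/13) − 2 = 19/13.
For the keeper: with q = P(Near), equating Left's and Right's payoffs gives 8q − 1 = −5q + 3 ⇒ q = 4/13.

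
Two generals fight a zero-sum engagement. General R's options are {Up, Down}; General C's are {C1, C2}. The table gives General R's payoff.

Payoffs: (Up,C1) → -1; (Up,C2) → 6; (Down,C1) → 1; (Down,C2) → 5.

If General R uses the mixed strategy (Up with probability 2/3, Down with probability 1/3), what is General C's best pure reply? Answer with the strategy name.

C1

If General C plays C1, General R's expected payoff is (2/3)·(-1) + (1/3)·1 = -1/3.
If General C plays C2, General R's expected payoff is (2/3)·6 + (1/3)·5 = 17/3.
General C minimizes General R's payoff; the smallest is -1/3, so the best response is C1.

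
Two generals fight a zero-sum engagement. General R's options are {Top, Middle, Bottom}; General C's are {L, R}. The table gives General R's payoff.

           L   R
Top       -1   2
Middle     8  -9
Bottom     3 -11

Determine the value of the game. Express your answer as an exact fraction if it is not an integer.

7/20

Row minima: Top → -1, Middle → -9, Bottom → -11; maximin = -1.
Column maxima: L → 8, R → 2; minimax = 2.
-1 ≠ 2, so there is no saddle point; optimal play is mixed.
Bottom is strictly dominated by Middle, so General R never plays it.
On the remaining 2×2 (Top, Middle vs L, R):
Let General R play Top with probability p. Expected payoff against L: (-1)p + 8(1−p) = −9p + 8; against R: 2p + (-9)(1−p) = 11p − 9.
Setting these equal: −9p + 8 = 11p − 9 ⇒ −20p = -17 ⇒ p = 17/20, and the value is (-9)·(17/20) + 8 = 7/20.
For General C: with q = P(L), equating Top's and Middle's payoffs gives −3q + 2 = 17q − 9 ⇒ q = 11/20.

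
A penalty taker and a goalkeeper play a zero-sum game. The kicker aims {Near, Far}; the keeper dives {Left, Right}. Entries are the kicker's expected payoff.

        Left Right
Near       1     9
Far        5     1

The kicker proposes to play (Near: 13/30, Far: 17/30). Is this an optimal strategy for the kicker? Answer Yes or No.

No

Against Left this mix gives (13/30)·1 + (17/30)·5 = 49/15.
Against Right this mix gives (13/30)·9 + (17/30)·1 = 67/15.
The keeper will play Left, holding the kicker to 49/15. Shifting weight toward the row that does better against Left would raise this floor (the equalizing mix achieves 11/3 against both Left and Right), so the proposed strategy is not optimal.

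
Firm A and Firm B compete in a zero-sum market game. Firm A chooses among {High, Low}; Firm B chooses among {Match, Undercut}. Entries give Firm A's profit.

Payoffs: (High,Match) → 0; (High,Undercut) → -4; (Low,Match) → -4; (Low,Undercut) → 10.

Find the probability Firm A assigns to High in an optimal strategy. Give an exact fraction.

Row minima: High → -4, Low → -4; maximin = -4.
Column maxima: Match → 0, Undercut → 10; minimax = 0.
-4 ≠ 0, so there is no saddle point; optimal play is mixed.
Let Firm A play High with probability p. Expected payoff against Match: 0p + (-4)(1−p) = 4p − 4; against Undercut: (-4)p + 10(1−p) = −14p + 10.
Setting these equal: 4p − 4 = −14p + 10 ⇒ 18p = 14 ⇒ p = 7/9, and the value is (4)·(7/9) − 4 = -8/9.
For Firm B: with q = P(Match), equating High's and Low's payoffs gives 4q − 4 = −14q + 10 ⇒ q = 7/9.

7/9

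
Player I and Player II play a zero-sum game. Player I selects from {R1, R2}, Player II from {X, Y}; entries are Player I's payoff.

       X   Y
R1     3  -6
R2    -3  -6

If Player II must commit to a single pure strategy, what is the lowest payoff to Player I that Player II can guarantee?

-6

Column maxima: X → 3, Y → -6.
The smallest of these is -6.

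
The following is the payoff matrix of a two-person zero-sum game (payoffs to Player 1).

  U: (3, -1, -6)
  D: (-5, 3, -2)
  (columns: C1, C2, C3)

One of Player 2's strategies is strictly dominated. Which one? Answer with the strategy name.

C3 holds Player 1's payoff strictly below C2 in every row: -6 < -1, -2 < 3.
So C2 is strictly dominated for Player 2.

C2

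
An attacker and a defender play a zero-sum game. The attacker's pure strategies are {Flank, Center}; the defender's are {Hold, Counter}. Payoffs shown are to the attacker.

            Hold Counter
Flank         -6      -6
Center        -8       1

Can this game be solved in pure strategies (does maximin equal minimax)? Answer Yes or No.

Row minima: Flank → -6, Center → -8; maximin = -6.
Column maxima: Hold → -6, Counter → 1; minimax = -6.
maximin = minimax = -6, so a saddle point exists.

Yes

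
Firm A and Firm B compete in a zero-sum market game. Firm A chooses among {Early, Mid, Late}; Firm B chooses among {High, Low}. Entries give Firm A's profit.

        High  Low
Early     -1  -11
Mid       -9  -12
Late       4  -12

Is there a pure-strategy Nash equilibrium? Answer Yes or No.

Yes

Row minima: Early → -11, Mid → -12, Late → -12; maximin = -11.
Column maxima: High → 4, Low → -11; minimax = -11.
maximin = minimax = -11, so a saddle point exists.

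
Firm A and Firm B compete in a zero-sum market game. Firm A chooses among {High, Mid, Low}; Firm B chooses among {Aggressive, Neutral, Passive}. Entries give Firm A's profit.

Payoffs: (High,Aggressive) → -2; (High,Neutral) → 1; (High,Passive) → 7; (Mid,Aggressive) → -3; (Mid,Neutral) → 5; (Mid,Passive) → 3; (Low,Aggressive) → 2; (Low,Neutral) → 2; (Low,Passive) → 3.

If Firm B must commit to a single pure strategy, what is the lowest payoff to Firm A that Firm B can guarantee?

Column maxima: Aggressive → 2, Neutral → 5, Passive → 7.
The smallest of these is 2.

2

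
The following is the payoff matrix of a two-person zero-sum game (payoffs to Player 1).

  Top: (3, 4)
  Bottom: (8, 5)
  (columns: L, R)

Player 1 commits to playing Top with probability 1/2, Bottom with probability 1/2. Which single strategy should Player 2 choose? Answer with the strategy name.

If Player 2 plays L, Player 1's expected payoff is (1/2)·3 + (1/2)·8 = 11/2.
If Player 2 plays R, Player 1's expected payoff is (1/2)·4 + (1/2)·5 = 9/2.
Player 2 minimizes Player 1's payoff; the smallest is 9/2, so the best response is R.

R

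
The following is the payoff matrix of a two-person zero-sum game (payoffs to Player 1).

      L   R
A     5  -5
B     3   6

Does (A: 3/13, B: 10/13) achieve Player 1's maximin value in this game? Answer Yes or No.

Against L this mix gives (3/13)·5 + (10/13)·3 = 45/13.
Against R this mix gives (3/13)·(-5) + (10/13)·6 = 45/13.
All of Player 2's active replies (L, R) yield 45/13, and no column does worse for Player 1. The mix makes Player 2 indifferent and guarantees 45/13, so it is optimal.

Yes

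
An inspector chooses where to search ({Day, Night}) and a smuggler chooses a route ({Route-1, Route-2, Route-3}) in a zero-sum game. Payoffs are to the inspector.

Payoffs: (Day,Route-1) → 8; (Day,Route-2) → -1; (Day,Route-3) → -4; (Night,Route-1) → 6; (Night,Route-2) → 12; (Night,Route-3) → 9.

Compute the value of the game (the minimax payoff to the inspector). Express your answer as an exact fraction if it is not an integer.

32/5

Row minima: Day → -4, Night → 6; maximin = 6.
Column maxima: Route-1 → 8, Route-2 → 12, Route-3 → 9; minimax = 8.
6 ≠ 8, so there is no saddle point; optimal play is mixed.
Route-2 is strictly dominated by Route-3 (it gives the inspector strictly more in every row), so the smuggler never plays it.
On the remaining 2×2 (Day, Night vs Route-1, Route-3):
Let the inspector play Day with probability p. Expected payoff against Route-1: 8p + 6(1−p) = 2p + 6; against Route-3: (-4)p + 9(1−p) = −13p + 9.
Setting these equal: 2p + 6 = −13p + 9 ⇒ 15p = 3 ⇒ p = 1/5, and the value is (2)·(1/5) + 6 = 32/5.
For the smuggler: with q = P(Route-1), equating Day's and Night's payoffs gives 12q − 4 = −3q + 9 ⇒ q = 13/15.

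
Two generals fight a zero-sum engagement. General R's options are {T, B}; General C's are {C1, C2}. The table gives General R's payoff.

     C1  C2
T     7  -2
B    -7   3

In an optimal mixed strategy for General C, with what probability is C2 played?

Row minima: T → -2, B → -7; maximin = -2.
Column maxima: C1 → 7, C2 → 3; minimax = 3.
-2 ≠ 3, so there is no saddle point; optimal play is mixed.
Let General R play T with probability p. Expected payoff against C1: 7p + (-7)(1−p) = 14p − 7; against C2: (-2)p + 3(1−p) = −5p + 3.
Setting these equal: 14p − 7 = −5p + 3 ⇒ 19p = 10 ⇒ p = 10/19, and the value is (14)·(10/19) − 7 = 7/19.
For General C: with q = P(C1), equating T's and B's payoffs gives 9q − 2 = −10q + 3 ⇒ q = 5/19.

14/19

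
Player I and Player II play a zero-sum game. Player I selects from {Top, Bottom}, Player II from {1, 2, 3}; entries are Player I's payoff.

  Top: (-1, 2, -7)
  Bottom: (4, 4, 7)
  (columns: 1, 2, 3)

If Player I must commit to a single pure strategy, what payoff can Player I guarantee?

Row minima: Top → -7, Bottom → 4.
The best of these is 4.

4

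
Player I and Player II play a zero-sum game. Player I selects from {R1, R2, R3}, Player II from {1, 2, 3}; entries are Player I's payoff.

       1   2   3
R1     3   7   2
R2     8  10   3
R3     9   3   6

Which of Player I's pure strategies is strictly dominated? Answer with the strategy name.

R2 gives a strictly higher payoff than R1 against every column: 8 > 3, 10 > 7, 3 > 2.
So R1 is strictly dominated and Player I never plays it.

R1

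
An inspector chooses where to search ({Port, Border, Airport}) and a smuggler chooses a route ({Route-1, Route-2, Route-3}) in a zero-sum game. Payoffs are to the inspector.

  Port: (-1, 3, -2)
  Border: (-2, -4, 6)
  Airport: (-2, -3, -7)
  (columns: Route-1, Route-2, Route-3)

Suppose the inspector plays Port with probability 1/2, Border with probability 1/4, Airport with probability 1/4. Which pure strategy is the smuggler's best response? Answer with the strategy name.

If the smuggler plays Route-1, the inspector's expected payoff is (1/2)·(-1) + (1/4)·(-2) + (1/4)·(-2) = -3/2.
If the smuggler plays Route-2, the inspector's expected payoff is (1/2)·3 + (1/4)·(-4) + (1/4)·(-3) = -1/4.
If the smuggler plays Route-3, the inspector's expected payoff is (1/2)·(-2) + (1/4)·6 + (1/4)·(-7) = -5/4.
The smuggler minimizes the inspector's payoff; the smallest is -3/2, so the best response is Route-1.

Route-1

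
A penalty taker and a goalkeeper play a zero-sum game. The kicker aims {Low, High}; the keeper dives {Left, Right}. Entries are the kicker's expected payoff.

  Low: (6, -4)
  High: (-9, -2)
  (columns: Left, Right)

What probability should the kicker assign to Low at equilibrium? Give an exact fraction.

Row minima: Low → -4, High → -9; maximin = -4.
Column maxima: Left → 6, Right → -2; minimax = -2.
-4 ≠ -2, so there is no saddle point; optimal play is mixed.
Let the kicker play Low with probability p. Expected payoff against Left: 6p + (-9)(1−p) = 15p − 9; against Right: (-4)p + (-2)(1−p) = −2p − 2.
Setting these equal: 15p − 9 = −2p − 2 ⇒ 17p = 7 ⇒ p = 7/17, and the value is (15)·(7/17) − 9 = -48/17.
For the keeper: with q = P(Left), equating Low's and High's payoffs gives 10q − 4 = −7q − 2 ⇒ q = 2/17.

7/17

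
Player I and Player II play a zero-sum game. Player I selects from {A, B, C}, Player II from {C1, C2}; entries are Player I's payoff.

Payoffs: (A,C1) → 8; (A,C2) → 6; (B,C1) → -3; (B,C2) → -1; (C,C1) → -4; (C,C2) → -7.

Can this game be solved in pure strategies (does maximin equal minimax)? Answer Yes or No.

Yes

Row minima: A → 6, B → -3, C → -7; maximin = 6.
Column maxima: C1 → 8, C2 → 6; minimax = 6.
maximin = minimax = 6, so a saddle point exists.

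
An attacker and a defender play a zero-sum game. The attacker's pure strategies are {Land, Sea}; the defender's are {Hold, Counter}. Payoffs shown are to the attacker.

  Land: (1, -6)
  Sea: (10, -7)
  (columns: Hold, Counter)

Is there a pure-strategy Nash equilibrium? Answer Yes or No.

Yes

Row minima: Land → -6, Sea → -7; maximin = -6.
Column maxima: Hold → 10, Counter → -6; minimax = -6.
maximin = minimax = -6, so a saddle point exists.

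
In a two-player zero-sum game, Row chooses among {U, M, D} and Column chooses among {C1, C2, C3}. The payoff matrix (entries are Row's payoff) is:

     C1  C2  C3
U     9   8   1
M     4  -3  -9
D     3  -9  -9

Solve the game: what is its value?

1

Row minima: U → 1, M → -9, D → -9; maximin = 1.
Column maxima: C1 → 9, C2 → 8, C3 → 1; minimax = 1.
Since maximin = minimax = 1, there is a saddle point and the value is 1.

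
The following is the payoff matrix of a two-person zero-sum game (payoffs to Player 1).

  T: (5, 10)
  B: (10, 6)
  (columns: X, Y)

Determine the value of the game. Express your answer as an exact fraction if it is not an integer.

70/9

Row minima: T → 5, B → 6; maximin = 6.
Column maxima: X → 10, Y → 10; minimax = 10.
6 ≠ 10, so there is no saddle point; optimal play is mixed.
Let Player 1 play T with probability p. Expected payoff against X: 5p + 10(1−p) = −5p + 10; against Y: 10p + 6(1−p) = 4p + 6.
Setting these equal: −5p + 10 = 4p + 6 ⇒ −9p = -4 ⇒ p = 4/9, and the value is (-5)·(4/9) + 10 = 70/9.
For Player 2: with q = P(X), equating T's and B's payoffs gives −5q + 10 = 4q + 6 ⇒ q = 4/9.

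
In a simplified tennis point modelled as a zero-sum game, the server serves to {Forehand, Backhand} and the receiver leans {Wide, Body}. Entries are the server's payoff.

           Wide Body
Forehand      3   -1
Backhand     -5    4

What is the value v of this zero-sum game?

Row minima: Forehand → -1, Backhand → -5; maximin = -1.
Column maxima: Wide → 3, Body → 4; minimax = 3.
-1 ≠ 3, so there is no saddle point; optimal play is mixed.
Let the server play Forehand with probability p. Expected payoff against Wide: 3p + (-5)(1−p) = 8p − 5; against Body: (-1)p + 4(1−p) = −5p + 4.
Setting these equal: 8p − 5 = −5p + 4 ⇒ 13p = 9 ⇒ p = 9/13, and the value is (8)·(9/13) − 5 = 7/13.
For the receiver: with q = P(Wide), equating Forehand's and Backhand's payoffs gives 4q − 1 = −9q + 4 ⇒ q = 5/13.

7/13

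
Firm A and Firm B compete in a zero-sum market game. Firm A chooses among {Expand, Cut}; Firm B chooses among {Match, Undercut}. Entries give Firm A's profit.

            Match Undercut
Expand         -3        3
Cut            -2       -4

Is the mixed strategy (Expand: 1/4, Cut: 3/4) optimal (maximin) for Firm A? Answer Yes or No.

Yes

Against Match this mix gives (1/4)·(-3) + (3/4)·(-2) = -9/4.
Against Undercut this mix gives (1/4)·3 + (3/4)·(-4) = -9/4.
All of Firm B's active replies (Match, Undercut) yield -9/4, and no column does worse for Firm A. The mix makes Firm B indifferent and guarantees -9/4, so it is optimal.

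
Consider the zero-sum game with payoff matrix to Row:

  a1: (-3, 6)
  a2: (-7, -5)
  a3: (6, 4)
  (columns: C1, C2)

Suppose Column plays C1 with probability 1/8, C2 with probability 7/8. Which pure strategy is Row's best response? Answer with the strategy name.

Expected payoff of a1: (1/8)·(-3) + (7/8)·6 = 39/8.
Expected payoff of a2: (1/8)·(-7) + (7/8)·(-5) = -21/4.
Expected payoff of a3: (1/8)·6 + (7/8)·4 = 17/4.
The largest is 39/8, so Row's best response is a1.

a1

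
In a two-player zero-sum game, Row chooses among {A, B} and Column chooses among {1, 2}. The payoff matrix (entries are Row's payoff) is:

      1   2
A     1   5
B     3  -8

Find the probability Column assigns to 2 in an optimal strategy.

Row minima: A → 1, B → -8; maximin = 1.
Column maxima: 1 → 3, 2 → 5; minimax = 3.
1 ≠ 3, so there is no saddle point; optimal play is mixed.
Let Row play A with probability p. Expected payoff against 1: 1p + 3(1−p) = −2p + 3; against 2: 5p + (-8)(1−p) = 13p − 8.
Setting these equal: −2p + 3 = 13p − 8 ⇒ −15p = -11 ⇒ p = 11/15, and the value is (-2)·(11/15) + 3 = 23/15.
For Column: with q = P(1), equating A's and B's payoffs gives −4q + 5 = 11q − 8 ⇒ q = 13/15.

2/15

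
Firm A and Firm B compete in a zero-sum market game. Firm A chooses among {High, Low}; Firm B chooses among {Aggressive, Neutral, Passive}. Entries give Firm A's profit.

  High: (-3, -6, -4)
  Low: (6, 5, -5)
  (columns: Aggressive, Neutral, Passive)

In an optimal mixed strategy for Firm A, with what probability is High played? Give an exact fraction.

Row minima: High → -6, Low → -5; maximin = -5.
Column maxima: Aggressive → 6, Neutral → 5, Passive → -4; minimax = -4.
-5 ≠ -4, so there is no saddle point; optimal play is mixed.
Aggressive is strictly dominated by Neutral (it gives Firm A strictly more in every row), so Firm B never plays it.
On the remaining 2×2 (High, Low vs Neutral, Passive):
Let Firm A play High with probability p. Expected payoff against Neutral: (-6)p + 5(1−p) = −11p + 5; against Passive: (-4)p + (-5)(1−p) = p − 5.
Setting these equal: −11p + 5 = p − 5 ⇒ −12p = -10 ⇒ p = 5/6, and the value is (-11)·(5/6) + 5 = -25/6.
For Firm B: with q = P(Neutral), equating High's and Low's payoffs gives −2q − 4 = 10q − 5 ⇒ q = 1/12.

5/6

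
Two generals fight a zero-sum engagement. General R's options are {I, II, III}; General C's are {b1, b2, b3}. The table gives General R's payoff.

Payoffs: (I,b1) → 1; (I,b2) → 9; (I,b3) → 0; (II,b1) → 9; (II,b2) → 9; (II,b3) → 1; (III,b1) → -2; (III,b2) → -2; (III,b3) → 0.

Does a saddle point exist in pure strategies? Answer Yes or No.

Yes

Row minima: I → 0, II → 1, III → -2; maximin = 1.
Column maxima: b1 → 9, b2 → 9, b3 → 1; minimax = 1.
maximin = minimax = 1, so a saddle point exists.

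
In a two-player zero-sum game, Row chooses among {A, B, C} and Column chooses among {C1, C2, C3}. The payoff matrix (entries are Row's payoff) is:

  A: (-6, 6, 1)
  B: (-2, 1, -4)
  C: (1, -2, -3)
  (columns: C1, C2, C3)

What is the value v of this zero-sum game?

-17/11

Row minima: A → -6, B → -4, C → -3; maximin = -3.
Column maxima: C1 → 1, C2 → 6, C3 → 1; minimax = 1.
-3 ≠ 1, so there is no saddle point; optimal play is mixed.
C2 is strictly dominated by C3 (it gives Row strictly more in every row), so Column never plays it.
With C2 eliminated, B is strictly dominated by C (C gives Row strictly more in every remaining column), so Row never plays it.
On the remaining 2×2 (A, C vs C1, C3):
Let Row play A with probability p. Expected payoff against C1: (-6)p + 1(1−p) = −7p + 1; against C3: 1p + (-3)(1−p) = 4p − 3.
Setting these equal: −7p + 1 = 4p − 3 ⇒ −11p = -4 ⇒ p = 4/11, and the value is (-7)·(4/11) + 1 = -17/11.
For Column: with q = P(C1), equating A's and C's payoffs gives −7q + 1 = 4q − 3 ⇒ q = 4/11.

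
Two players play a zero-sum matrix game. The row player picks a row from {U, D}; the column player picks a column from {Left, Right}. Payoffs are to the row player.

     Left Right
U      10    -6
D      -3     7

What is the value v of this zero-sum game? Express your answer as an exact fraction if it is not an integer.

Row minima: U → -6, D → -3; maximin = -3.
Column maxima: Left → 10, Right → 7; minimax = 7.
-3 ≠ 7, so there is no saddle point; optimal play is mixed.
Let the row player play U with probability p. Expected payoff against Left: 10p + (-3)(1−p) = 13p − 3; against Right: (-6)p + 7(1−p) = −13p + 7.
Setting these equal: 13p − 3 = −13p + 7 ⇒ 26p = 10 ⇒ p = 5/13, and the value is (13)·(5/13) − 3 = 2.
For the column player: with q = P(Left), equating U's and D's payoffs gives 16q − 6 = −10q + 7 ⇒ q = 1/2.

2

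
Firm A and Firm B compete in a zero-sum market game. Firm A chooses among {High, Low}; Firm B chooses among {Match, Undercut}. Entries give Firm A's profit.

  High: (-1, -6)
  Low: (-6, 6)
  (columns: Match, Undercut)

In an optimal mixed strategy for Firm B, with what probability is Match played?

12/17

Row minima: High → -6, Low → -6; maximin = -6.
Column maxima: Match → -1, Undercut → 6; minimax = -1.
-6 ≠ -1, so there is no saddle point; optimal play is mixed.
Let Firm A play High with probability p. Expected payoff against Match: (-1)p + (-6)(1−p) = 5p − 6; against Undercut: (-6)p + 6(1−p) = −12p + 6.
Setting these equal: 5p − 6 = −12p + 6 ⇒ 17p = 12 ⇒ p = 12/17, and the value is (5)·(12/17) − 6 = -42/17.
For Firm B: with q = P(Match), equating High's and Low's payoffs gives 5q − 6 = −12q + 6 ⇒ q = 12/17.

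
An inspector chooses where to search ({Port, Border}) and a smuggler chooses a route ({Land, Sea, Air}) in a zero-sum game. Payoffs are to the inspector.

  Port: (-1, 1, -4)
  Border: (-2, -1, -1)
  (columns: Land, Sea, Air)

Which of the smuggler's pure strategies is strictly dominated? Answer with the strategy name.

Land holds the inspector's payoff strictly below Sea in every row: -1 < 1, -2 < -1.
So Sea is strictly dominated for the smuggler.

Sea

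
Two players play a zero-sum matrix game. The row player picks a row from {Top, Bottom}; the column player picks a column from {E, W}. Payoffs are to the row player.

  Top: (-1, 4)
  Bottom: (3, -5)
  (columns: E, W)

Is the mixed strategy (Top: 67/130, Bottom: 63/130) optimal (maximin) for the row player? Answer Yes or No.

No

Against E this mix gives (67/130)·(-1) + (63/130)·3 = 61/65.
Against W this mix gives (67/130)·4 + (63/130)·(-5) = -47/130.
The column player will play W, holding the row player to -47/130. Shifting weight toward the row that does better against W would raise this floor (the equalizing mix achieves 7/13 against both W and E), so the proposed strategy is not optimal.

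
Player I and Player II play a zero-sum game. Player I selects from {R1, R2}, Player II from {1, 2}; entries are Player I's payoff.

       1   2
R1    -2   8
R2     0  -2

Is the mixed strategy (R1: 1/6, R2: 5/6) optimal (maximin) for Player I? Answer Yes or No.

Yes

Against 1 this mix gives (1/6)·(-2) + (5/6)·0 = -1/3.
Against 2 this mix gives (1/6)·8 + (5/6)·(-2) = -1/3.
All of Player II's active replies (1, 2) yield -1/3, and no column does worse for Player I. The mix makes Player II indifferent and guarantees -1/3, so it is optimal.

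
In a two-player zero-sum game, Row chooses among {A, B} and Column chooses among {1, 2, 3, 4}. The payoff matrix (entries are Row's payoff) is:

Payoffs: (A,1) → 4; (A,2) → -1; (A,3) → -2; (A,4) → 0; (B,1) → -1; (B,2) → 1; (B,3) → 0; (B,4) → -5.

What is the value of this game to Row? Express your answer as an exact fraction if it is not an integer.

Row minima: A → -2, B → -5; maximin = -2.
Column maxima: 1 → 4, 2 → 1, 3 → 0, 4 → 0; minimax = 0.
-2 ≠ 0, so there is no saddle point; optimal play is mixed.
1 is strictly dominated by 4 (it gives Row strictly more in every row), so Column never plays it.
2 is strictly dominated by 3 (it gives Row strictly more in every row), so Column never plays it.
On the remaining 2×2 (A, B vs 3, 4):
Let Row play A with probability p. Expected payoff against 3: (-2)p + 0(1−p) = −2p; against 4: 0p + (-5)(1−p) = 5p − 5.
Setting these equal: −2p = 5p − 5 ⇒ −7p = -5 ⇒ p = 5/7, and the value is (-2)·(5/7) = -10/7.
For Column: with q = P(3), equating A's and B's payoffs gives −2q = 5q − 5 ⇒ q = 5/7.

-10/7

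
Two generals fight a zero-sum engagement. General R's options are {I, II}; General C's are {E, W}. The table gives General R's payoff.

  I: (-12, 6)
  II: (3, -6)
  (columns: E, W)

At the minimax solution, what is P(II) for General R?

Row minima: I → -12, II → -6; maximin = -6.
Column maxima: E → 3, W → 6; minimax = 3.
-6 ≠ 3, so there is no saddle point; optimal play is mixed.
Let General R play I with probability p. Expected payoff against E: (-12)p + 3(1−p) = −15p + 3; against W: 6p + (-6)(1−p) = 12p − 6.
Setting these equal: −15p + 3 = 12p − 6 ⇒ −27p = -9 ⇒ p = 1/3, and the value is (-15)·(1/3) + 3 = -2.
For General C: with q = P(E), equating I's and II's payoffs gives −18q + 6 = 9q − 6 ⇒ q = 4/9.

2/3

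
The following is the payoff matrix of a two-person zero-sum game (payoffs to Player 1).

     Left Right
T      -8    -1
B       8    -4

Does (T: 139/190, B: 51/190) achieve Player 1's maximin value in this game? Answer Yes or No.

No

Against Left this mix gives (139/190)·(-8) + (51/190)·8 = -352/95.
Against Right this mix gives (139/190)·(-1) + (51/190)·(-4) = -343/190.
Player 2 will play Left, holding Player 1 to -352/95. Shifting weight toward the row that does better against Left would raise this floor (the equalizing mix achieves -40/19 against both Left and Right), so the proposed strategy is not optimal.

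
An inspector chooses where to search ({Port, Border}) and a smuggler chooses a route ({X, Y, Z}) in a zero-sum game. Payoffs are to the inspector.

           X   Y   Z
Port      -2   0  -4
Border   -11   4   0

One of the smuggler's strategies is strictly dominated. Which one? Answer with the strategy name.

X holds the inspector's payoff strictly below Y in every row: -2 < 0, -11 < 4.
So Y is strictly dominated for the smuggler.

Y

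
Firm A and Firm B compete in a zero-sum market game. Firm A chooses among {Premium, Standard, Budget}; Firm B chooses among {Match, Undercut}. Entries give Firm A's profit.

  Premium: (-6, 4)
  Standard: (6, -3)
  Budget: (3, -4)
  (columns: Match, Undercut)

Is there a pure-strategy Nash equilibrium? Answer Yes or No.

Row minima: Premium → -6, Standard → -3, Budget → -4; maximin = -3.
Column maxima: Match → 6, Undercut → 4; minimax = 4.
-3 ≠ 4, so no pure-strategy equilibrium exists.

No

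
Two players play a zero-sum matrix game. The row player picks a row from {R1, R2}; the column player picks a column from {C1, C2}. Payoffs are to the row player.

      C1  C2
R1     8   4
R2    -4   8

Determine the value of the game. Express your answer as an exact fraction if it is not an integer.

5

Row minima: R1 → 4, R2 → -4; maximin = 4.
Column maxima: C1 → 8, C2 → 8; minimax = 8.
4 ≠ 8, so there is no saddle point; optimal play is mixed.
Let the row player play R1 with probability p. Expected payoff against C1: 8p + (-4)(1−p) = 12p − 4; against C2: 4p + 8(1−p) = −4p + 8.
Setting these equal: 12p − 4 = −4p + 8 ⇒ 16p = 12 ⇒ p = 3/4, and the value is (12)·(3/4) − 4 = 5.
For the column player: with q = P(C1), equating R1's and R2's payoffs gives 4q + 4 = −12q + 8 ⇒ q = 1/4.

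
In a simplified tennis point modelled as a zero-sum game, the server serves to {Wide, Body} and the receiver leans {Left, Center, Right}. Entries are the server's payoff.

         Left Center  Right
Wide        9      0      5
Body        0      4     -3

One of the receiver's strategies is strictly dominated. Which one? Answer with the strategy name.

Right holds the server's payoff strictly below Left in every row: 5 < 9, -3 < 0.
So Left is strictly dominated for the receiver.

Left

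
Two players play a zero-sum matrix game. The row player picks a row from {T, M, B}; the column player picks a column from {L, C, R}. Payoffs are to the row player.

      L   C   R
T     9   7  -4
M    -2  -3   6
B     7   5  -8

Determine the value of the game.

3/2

Row minima: T → -4, M → -3, B → -8; maximin = -3.
Column maxima: L → 9, C → 7, R → 6; minimax = 6.
-3 ≠ 6, so there is no saddle point; optimal play is mixed.
B is strictly dominated by T, so the row player never plays it.
L is strictly dominated by C (it gives the row player strictly more in every row), so the column player never plays it.
On the remaining 2×2 (T, M vs C, R):
Let the row player play T with probability p. Expected payoff against C: 7p + (-3)(1−p) = 10p − 3; against R: (-4)p + 6(1−p) = −10p + 6.
Setting these equal: 10p − 3 = −10p + 6 ⇒ 20p = 9 ⇒ p = 9/20, and the value is (10)·(9/20) − 3 = 3/2.
For the column player: with q = P(C), equating T's and M's payoffs gives 11q − 4 = −9q + 6 ⇒ q = 1/2.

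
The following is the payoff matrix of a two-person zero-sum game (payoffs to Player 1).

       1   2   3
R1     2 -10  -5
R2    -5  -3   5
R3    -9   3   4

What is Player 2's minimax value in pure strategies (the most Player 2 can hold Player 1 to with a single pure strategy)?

2

Column maxima: 1 → 2, 2 → 3, 3 → 5.
The smallest of these is 2.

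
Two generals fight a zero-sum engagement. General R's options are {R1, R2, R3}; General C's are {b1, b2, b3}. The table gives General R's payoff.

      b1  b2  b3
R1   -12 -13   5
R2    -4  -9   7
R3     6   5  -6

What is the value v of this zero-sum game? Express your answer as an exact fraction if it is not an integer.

Row minima: R1 → -13, R2 → -9, R3 → -6; maximin = -6.
Column maxima: b1 → 6, b2 → 5, b3 → 7; minimax = 5.
-6 ≠ 5, so there is no saddle point; optimal play is mixed.
R1 is strictly dominated by R2, so General R never plays it.
b1 is strictly dominated by b2 (it gives General R strictly more in every row), so General C never plays it.
On the remaining 2×2 (R2, R3 vs b2, b3):
Let General R play R2 with probability p. Expected payoff against b2: (-9)p + 5(1−p) = −14p + 5; against b3: 7p + (-6)(1−p) = 13p − 6.
Setting these equal: −14p + 5 = 13p − 6 ⇒ −27p = -11 ⇒ p = 11/27, and the value is (-14)·(11/27) + 5 = -19/27.
For General C: with q = P(b2), equating R2's and R3's payoffs gives −16q + 7 = 11q − 6 ⇒ q = 13/27.

-19/27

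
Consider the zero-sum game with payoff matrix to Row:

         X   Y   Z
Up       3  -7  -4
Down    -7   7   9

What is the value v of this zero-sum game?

-7/6

Row minima: Up → -7, Down → -7; maximin = -7.
Column maxima: X → 3, Y → 7, Z → 9; minimax = 3.
-7 ≠ 3, so there is no saddle point; optimal play is mixed.
Z is strictly dominated by Y (it gives Row strictly more in every row), so Column never plays it.
On the remaining 2×2 (Up, Down vs X, Y):
Let Row play Up with probability p. Expected payoff against X: 3p + (-7)(1−p) = 10p − 7; against Y: (-7)p + 7(1−p) = −14p + 7.
Setting these equal: 10p − 7 = −14p + 7 ⇒ 24p = 14 ⇒ p = 7/12, and the value is (10)·(7/12) − 7 = -7/6.
For Column: with q = P(X), equating Up's and Down's payoffs gives 10q − 7 = −14q + 7 ⇒ q = 7/12.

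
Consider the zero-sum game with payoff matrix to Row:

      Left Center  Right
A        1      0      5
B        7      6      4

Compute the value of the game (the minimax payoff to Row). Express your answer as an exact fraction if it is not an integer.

30/7

Row minima: A → 0, B → 4; maximin = 4.
Column maxima: Left → 7, Center → 6, Right → 5; minimax = 5.
4 ≠ 5, so there is no saddle point; optimal play is mixed.
Left is strictly dominated by Center (it gives Row strictly more in every row), so Column never plays it.
On the remaining 2×2 (A, B vs Center, Right):
Let Row play A with probability p. Expected payoff against Center: 0p + 6(1−p) = −6p + 6; against Right: 5p + 4(1−p) = p + 4.
Setting these equal: −6p + 6 = p + 4 ⇒ −7p = -2 ⇒ p = 2/7, and the value is (-6)·(2/7) + 6 = 30/7.
For Column: with q = P(Center), equating A's and B's payoffs gives −5q + 5 = 2q + 4 ⇒ q = 1/7.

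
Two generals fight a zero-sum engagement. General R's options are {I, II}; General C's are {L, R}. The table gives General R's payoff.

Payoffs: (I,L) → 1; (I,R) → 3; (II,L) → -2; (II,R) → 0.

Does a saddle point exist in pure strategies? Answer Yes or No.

Yes

Row minima: I → 1, II → -2; maximin = 1.
Column maxima: L → 1, R → 3; minimax = 1.
maximin = minimax = 1, so a saddle point exists.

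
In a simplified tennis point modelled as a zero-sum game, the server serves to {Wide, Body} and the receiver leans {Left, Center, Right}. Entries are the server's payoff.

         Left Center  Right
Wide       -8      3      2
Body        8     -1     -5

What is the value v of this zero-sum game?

Row minima: Wide → -8, Body → -5; maximin = -5.
Column maxima: Left → 8, Center → 3, Right → 2; minimax = 2.
-5 ≠ 2, so there is no saddle point; optimal play is mixed.
Center is strictly dominated by Right (it gives the server strictly more in every row), so the receiver never plays it.
On the remaining 2×2 (Wide, Body vs Left, Right):
Let the server play Wide with probability p. Expected payoff against Left: (-8)p + 8(1−p) = −16p + 8; against Right: 2p + (-5)(1−p) = 7p − 5.
Setting these equal: −16p + 8 = 7p − 5 ⇒ −23p = -13 ⇒ p = 13/23, and the value is (-16)·(13/23) + 8 = -24/23.
For the receiver: with q = P(Left), equating Wide's and Body's payoffs gives −10q + 2 = 13q − 5 ⇒ q = 7/23.

-24/23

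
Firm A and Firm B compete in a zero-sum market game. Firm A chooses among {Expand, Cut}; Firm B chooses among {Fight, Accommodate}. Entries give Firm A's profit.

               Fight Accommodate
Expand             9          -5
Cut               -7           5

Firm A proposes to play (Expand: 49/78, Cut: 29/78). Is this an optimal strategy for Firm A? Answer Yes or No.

No

Against Fight this mix gives (49/78)·9 + (29/78)·(-7) = 119/39.
Against Accommodate this mix gives (49/78)·(-5) + (29/78)·5 = -50/39.
Firm B will play Accommodate, holding Firm A to -50/39. Shifting weight toward the row that does better against Accommodate would raise this floor (the equalizing mix achieves 5/13 against both Accommodate and Fight), so the proposed strategy is not optimal.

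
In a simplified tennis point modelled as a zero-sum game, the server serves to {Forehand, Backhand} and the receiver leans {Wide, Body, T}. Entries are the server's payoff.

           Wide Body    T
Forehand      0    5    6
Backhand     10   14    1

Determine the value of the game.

Row minima: Forehand → 0, Backhand → 1; maximin = 1.
Column maxima: Wide → 10, Body → 14, T → 6; minimax = 6.
1 ≠ 6, so there is no saddle point; optimal play is mixed.
Body is strictly dominated by Wide (it gives the server strictly more in every row), so the receiver never plays it.
On the remaining 2×2 (Forehand, Backhand vs Wide, T):
Let the server play Forehand with probability p. Expected payoff against Wide: 0p + 10(1−p) = −10p + 10; against T: 6p + 1(1−p) = 5p + 1.
Setting these equal: −10p + 10 = 5p + 1 ⇒ −15p = -9 ⇒ p = 3/5, and the value is (-10)·(3/5) + 10 = 4.
For the receiver: with q = P(Wide), equating Forehand's and Backhand's payoffs gives −6q + 6 = 9q + 1 ⇒ q = 1/3.

4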